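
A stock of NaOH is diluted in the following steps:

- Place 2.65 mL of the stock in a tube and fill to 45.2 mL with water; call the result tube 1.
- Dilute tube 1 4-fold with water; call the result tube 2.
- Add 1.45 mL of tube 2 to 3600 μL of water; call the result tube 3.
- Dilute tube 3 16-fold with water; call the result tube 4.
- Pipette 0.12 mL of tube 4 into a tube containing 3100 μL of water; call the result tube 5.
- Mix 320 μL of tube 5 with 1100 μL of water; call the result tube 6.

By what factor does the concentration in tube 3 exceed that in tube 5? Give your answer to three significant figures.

429

Step 1: 2.65 mL brought to 45.2 mL → factor 45.2/2.65 = 17.057
Step 2: 4-fold → factor 4
Step 3: 1.45 mL + 3600 μL = 5.05 mL total → factor 5.05/1.45 = 3.4828
Step 4: 16-fold → factor 16
Step 5: 0.12 mL + 3100 μL = 3.22 mL total → factor 3.22/0.12 = 26.833
Dilution factor to tube 3 = 237.62; to tube 5 = 1.0202 × 10^5
[tube 3]/[tube 5] = (factor to tube 5)/(factor to tube 3) = 1.0202 × 10^5/237.62 = 429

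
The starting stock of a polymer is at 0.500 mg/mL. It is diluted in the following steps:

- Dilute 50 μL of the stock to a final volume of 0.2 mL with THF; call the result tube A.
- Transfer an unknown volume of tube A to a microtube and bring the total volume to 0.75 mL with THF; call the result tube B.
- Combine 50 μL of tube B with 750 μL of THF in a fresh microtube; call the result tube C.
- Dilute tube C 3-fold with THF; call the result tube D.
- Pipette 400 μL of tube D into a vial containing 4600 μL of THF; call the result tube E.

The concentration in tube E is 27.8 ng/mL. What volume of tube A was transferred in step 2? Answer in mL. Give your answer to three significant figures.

Step 1: 50 μL brought to 0.2 mL → factor 200/50 = 4
Step 2: v brought to 0.75 mL → factor = 0.75 mL/v
Step 3: 50 μL + 750 μL = 800 μL total → factor 800/50 = 16
Step 4: 3-fold → factor 3
Step 5: 400 μL + 4600 μL = 5000 μL total → factor 5000/400 = 12.5
Product of known-step factors = 2400
Overall factor = 0.500 mg/mL / (27.8 ng/mL) = 17986
Step-2 factor = 17986 / 2400 = 7.494
v = 0.75 mL / 7.494 = 0.100 mL

0.100 mL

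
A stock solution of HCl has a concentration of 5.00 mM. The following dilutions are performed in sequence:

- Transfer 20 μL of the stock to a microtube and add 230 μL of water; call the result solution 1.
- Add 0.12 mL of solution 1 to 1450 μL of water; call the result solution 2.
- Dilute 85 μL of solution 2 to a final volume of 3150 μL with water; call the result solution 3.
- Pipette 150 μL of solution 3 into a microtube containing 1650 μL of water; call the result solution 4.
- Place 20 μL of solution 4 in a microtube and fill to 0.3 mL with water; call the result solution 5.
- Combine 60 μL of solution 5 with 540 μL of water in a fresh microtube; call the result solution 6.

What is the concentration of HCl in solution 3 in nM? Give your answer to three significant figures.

825 nM

Step 1: 20 μL + 230 μL = 250 μL total → factor 250/20 = 12.5
Step 2: 0.12 mL + 1450 μL = 1.57 mL total → factor 1.57/0.12 = 13.083
Step 3: 85 μL brought to 3150 μL → factor 3150/85 = 37.059
Dilution factor through solution 3 = 12.5 × 13.083 × 37.059 = 6060.7
[solution 3] = 5.00 mM / 6060.7 = 0.0008250 mM = 825 nM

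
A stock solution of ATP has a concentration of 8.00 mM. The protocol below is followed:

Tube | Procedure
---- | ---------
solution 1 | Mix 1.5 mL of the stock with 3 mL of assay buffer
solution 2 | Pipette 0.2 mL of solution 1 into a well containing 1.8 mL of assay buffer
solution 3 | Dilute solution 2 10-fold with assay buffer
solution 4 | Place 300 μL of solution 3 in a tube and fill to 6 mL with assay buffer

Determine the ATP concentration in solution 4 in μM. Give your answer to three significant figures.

1.33 μM

Step 1: 1.5 mL + 3 mL = 4.5 mL total → factor 4.5/1.5 = 3
Step 2: 0.2 mL + 1.8 mL = 2 mL total → factor 2/0.2 = 10
Step 3: 10-fold → factor 10
Step 4: 300 μL brought to 6 mL → factor 6000/300 = 20
Overall dilution factor = 3 × 10 × 10 × 20 = 6000
Final = 8.00 mM / 6000 = 0.001333 mM = 1.33 μM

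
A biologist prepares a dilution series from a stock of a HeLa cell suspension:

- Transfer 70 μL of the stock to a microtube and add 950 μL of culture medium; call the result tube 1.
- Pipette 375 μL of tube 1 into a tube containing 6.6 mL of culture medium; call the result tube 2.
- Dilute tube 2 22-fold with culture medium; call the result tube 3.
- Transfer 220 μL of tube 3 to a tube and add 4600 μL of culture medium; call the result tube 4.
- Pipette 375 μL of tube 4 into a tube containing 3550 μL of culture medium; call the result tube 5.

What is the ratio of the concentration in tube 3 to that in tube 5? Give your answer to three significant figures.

229

Step 1: 70 μL + 950 μL = 1020 μL total → factor 1020/70 = 14.571
Step 2: 375 μL + 6.6 mL = 6975 μL total → factor 6975/375 = 18.6
Step 3: 22-fold → factor 22
Step 4: 220 μL + 4600 μL = 4820 μL total → factor 4820/220 = 21.909
Step 5: 375 μL + 3550 μL = 3925 μL total → factor 3925/375 = 10.467
Dilution factor to tube 3 = 5962.6; to tube 5 = 1.3673 × 10^6
[tube 3]/[tube 5] = (factor to tube 5)/(factor to tube 3) = 1.3673 × 10^6/5962.6 = 229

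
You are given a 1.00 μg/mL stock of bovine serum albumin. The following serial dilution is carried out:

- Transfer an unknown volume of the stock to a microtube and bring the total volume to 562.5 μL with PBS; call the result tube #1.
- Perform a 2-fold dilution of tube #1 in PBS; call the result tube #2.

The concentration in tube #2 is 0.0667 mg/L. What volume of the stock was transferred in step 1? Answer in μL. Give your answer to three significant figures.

75.0 μL

Step 1: v brought to 562.5 μL → factor = 562.5 μL/v
Step 2: 2-fold → factor 2
Product of known-step factors = 2
Overall factor = 1.00 μg/mL / (0.0667 mg/L) = 14.993
Step-1 factor = 14.993 / 2 = 7.4963
v = 562.5 μL / 7.4963 = 75.0 μL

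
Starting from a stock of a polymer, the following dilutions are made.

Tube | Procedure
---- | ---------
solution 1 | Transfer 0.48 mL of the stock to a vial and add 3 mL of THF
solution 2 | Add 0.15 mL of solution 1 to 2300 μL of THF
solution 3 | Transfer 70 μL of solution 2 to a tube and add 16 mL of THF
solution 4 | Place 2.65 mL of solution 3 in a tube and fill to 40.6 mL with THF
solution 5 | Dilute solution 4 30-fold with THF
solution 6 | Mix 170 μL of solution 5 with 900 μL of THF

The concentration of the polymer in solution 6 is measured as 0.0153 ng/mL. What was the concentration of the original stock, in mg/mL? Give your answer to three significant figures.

Step 1: 0.48 mL + 3 mL = 3.48 mL total → factor 3.48/0.48 = 7.25
Step 2: 0.15 mL + 2300 μL = 2.45 mL total → factor 2.45/0.15 = 16.333
Step 3: 70 μL + 16 mL = 16070 μL total → factor 16070/70 = 229.57
Step 4: 2.65 mL brought to 40.6 mL → factor 40.6/2.65 = 15.321
Step 5: 30-fold → factor 30
Step 6: 170 μL + 900 μL = 1070 μL total → factor 1070/170 = 6.2941
Overall dilution factor = 7.25 × 16.333 × 229.57 × 15.321 × 30 × 6.2941 = 7.8644 × 10^7
Stock = 0.0153 ng/mL × 7.8644 × 10^7 = 1.203 × 10^6 ng/mL = 1.20 mg/mL

1.20 mg/mL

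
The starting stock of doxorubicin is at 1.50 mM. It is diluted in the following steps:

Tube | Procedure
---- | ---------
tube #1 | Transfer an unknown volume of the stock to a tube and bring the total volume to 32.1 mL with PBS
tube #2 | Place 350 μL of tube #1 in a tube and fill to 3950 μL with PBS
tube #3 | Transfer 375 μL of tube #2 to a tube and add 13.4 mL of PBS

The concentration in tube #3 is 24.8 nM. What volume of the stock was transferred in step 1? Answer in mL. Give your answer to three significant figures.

Step 1: v brought to 32.1 mL → factor = 32.1 mL/v
Step 2: 350 μL brought to 3950 μL → factor 3950/350 = 11.286
Step 3: 375 μL + 13.4 mL = 13775 μL total → factor 13775/375 = 36.733
Product of known-step factors = 414.56
Overall factor = 1.50 mM / (24.8 nM) = 60484
Step-1 factor = 60484 / 414.56 = 145.9
v = 32.1 mL / 145.9 = 0.220 mL

0.220 mL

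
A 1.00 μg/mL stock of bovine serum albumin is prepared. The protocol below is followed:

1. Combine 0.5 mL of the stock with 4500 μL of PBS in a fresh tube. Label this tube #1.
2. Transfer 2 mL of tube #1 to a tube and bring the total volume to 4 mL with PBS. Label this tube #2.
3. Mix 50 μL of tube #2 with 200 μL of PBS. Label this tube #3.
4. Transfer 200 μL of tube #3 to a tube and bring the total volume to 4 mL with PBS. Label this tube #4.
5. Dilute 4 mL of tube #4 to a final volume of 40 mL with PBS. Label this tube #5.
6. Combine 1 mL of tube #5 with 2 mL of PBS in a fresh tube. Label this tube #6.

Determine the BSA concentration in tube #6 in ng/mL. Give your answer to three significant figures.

Step 1: 0.5 mL + 4500 μL = 5 mL total → factor 5/0.5 = 10
Step 2: 2 mL brought to 4 mL → factor 4/2 = 2
Step 3: 50 μL + 200 μL = 250 μL total → factor 250/50 = 5
Step 4: 200 μL brought to 4 mL → factor 4000/200 = 20
Step 5: 4 mL brought to 40 mL → factor 40/4 = 10
Step 6: 1 mL + 2 mL = 3 mL total → factor 3/1 = 3
Overall dilution factor = 10 × 2 × 5 × 20 × 10 × 3 = 60000
Final = 1.00 μg/mL / 60000 = 1.667 × 10^-5 μg/mL = 0.0167 ng/mL

0.0167 ng/mL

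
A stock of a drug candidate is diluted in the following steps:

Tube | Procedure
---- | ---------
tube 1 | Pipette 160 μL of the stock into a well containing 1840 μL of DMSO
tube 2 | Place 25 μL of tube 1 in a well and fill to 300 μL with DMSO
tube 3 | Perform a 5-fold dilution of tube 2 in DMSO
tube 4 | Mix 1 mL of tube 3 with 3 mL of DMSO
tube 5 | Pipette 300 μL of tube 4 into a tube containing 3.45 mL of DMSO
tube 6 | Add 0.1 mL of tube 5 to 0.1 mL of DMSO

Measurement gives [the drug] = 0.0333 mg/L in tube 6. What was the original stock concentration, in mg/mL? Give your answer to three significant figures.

Step 1: 160 μL + 1840 μL = 2000 μL total → factor 2000/160 = 12.5
Step 2: 25 μL brought to 300 μL → factor 300/25 = 12
Step 3: 5-fold → factor 5
Step 4: 1 mL + 3 mL = 4 mL total → factor 4/1 = 4
Step 5: 300 μL + 3.45 mL = 3750 μL total → factor 3750/300 = 12.5
Step 6: 0.1 mL + 0.1 mL = 0.2 mL total → factor 0.2/0.1 = 2
Overall dilution factor = 12.5 × 12 × 5 × 4 × 12.5 × 2 = 75000
Stock = 0.0333 mg/L × 75000 = 2498 mg/L = 2.50 mg/mL

2.50 mg/mL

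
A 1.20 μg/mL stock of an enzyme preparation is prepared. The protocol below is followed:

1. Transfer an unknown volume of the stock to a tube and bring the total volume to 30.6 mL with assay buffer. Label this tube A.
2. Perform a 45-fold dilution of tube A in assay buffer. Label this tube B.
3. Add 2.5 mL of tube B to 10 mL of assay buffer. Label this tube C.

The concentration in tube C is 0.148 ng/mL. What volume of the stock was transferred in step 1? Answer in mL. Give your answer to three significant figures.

0.849 mL

Step 1: v brought to 30.6 mL → factor = 30.6 mL/v
Step 2: 45-fold → factor 45
Step 3: 2.5 mL + 10 mL = 12.5 mL total → factor 12.5/2.5 = 5
Product of known-step factors = 225
Overall factor = 1.20 μg/mL / (0.148 ng/mL) = 8108.1
Step-1 factor = 8108.1 / 225 = 36.036
v = 30.6 mL / 36.036 = 0.849 mL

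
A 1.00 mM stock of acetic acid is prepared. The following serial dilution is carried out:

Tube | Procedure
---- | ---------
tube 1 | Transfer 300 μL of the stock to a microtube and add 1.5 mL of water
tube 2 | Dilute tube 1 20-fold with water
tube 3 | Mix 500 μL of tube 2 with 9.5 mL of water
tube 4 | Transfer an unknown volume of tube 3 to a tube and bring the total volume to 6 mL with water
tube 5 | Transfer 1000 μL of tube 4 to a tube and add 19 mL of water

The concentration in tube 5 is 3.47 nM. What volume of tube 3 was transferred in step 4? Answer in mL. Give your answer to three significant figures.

0.999 mL

Step 1: 300 μL + 1.5 mL = 1800 μL total → factor 1800/300 = 6
Step 2: 20-fold → factor 20
Step 3: 500 μL + 9.5 mL = 10000 μL total → factor 10000/500 = 20
Step 4: v brought to 6 mL → factor = 6 mL/v
Step 5: 1000 μL + 19 mL = 20000 μL total → factor 20000/1000 = 20
Product of known-step factors = 48000
Overall factor = 1.00 mM / (3.47 nM) = 2.8818 × 10^5
Step-4 factor = 2.8818 × 10^5 / 48000 = 6.0038
v = 6 mL / 6.0038 = 0.999 mL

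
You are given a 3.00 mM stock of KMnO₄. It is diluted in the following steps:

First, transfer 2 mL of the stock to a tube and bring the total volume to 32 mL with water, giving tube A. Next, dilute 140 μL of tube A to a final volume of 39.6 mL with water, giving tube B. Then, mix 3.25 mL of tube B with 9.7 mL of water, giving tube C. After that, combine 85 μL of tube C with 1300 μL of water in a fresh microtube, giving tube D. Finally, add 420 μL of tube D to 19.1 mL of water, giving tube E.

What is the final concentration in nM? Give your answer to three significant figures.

0.220 nM

Step 1: 2 mL brought to 32 mL → factor 32/2 = 16
Step 2: 140 μL brought to 39.6 mL → factor 39600/140 = 282.86
Step 3: 3.25 mL + 9.7 mL = 12.95 mL total → factor 12.95/3.25 = 3.9846
Step 4: 85 μL + 1300 μL = 1385 μL total → factor 1385/85 = 16.294
Step 5: 420 μL + 19.1 mL = 19520 μL total → factor 19520/420 = 46.476
Overall dilution factor = 16 × 282.86 × 3.9846 × 16.294 × 46.476 = 1.3656 × 10^7
Final = 3.00 mM / 1.3656 × 10^7 = 2.197 × 10^-7 mM = 0.220 nM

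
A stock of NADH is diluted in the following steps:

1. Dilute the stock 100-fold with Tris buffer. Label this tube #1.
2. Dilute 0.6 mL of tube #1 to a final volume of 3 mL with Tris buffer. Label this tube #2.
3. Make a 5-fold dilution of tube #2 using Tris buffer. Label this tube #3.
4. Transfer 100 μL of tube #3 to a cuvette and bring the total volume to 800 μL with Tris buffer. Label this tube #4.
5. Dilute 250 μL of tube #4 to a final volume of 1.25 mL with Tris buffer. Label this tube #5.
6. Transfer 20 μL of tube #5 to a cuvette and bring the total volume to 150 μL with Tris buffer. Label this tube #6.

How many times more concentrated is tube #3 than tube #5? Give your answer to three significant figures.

Step 1: 100-fold → factor 100
Step 2: 0.6 mL brought to 3 mL → factor 3/0.6 = 5
Step 3: 5-fold → factor 5
Step 4: 100 μL brought to 800 μL → factor 800/100 = 8
Step 5: 250 μL brought to 1.25 mL → factor 1250/250 = 5
Dilution factor to tube #3 = 2500; to tube #5 = 1 × 10^5
[tube #3]/[tube #5] = (factor to tube #5)/(factor to tube #3) = 1 × 10^5/2500 = 40.0

40.0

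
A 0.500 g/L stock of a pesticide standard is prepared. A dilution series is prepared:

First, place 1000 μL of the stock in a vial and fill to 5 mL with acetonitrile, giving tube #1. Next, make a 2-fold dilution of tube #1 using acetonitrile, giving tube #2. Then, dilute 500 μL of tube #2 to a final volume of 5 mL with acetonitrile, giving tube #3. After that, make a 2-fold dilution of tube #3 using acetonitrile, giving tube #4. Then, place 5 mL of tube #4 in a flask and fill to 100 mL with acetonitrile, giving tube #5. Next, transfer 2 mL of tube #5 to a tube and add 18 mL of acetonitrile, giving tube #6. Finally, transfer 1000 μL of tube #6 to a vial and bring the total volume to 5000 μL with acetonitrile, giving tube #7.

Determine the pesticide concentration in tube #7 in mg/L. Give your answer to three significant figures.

0.00250 mg/L

Step 1: 1000 μL brought to 5 mL → factor 5000/1000 = 5
Step 2: 2-fold → factor 2
Step 3: 500 μL brought to 5 mL → factor 5000/500 = 10
Step 4: 2-fold → factor 2
Step 5: 5 mL brought to 100 mL → factor 100/5 = 20
Step 6: 2 mL + 18 mL = 20 mL total → factor 20/2 = 10
Step 7: 1000 μL brought to 5000 μL → factor 5000/1000 = 5
Overall dilution factor = 5 × 2 × 10 × 2 × 20 × 10 × 5 = 2 × 10^5
Final = 0.500 g/L / 2 × 10^5 = 2.500 × 10^-6 g/L = 0.00250 mg/L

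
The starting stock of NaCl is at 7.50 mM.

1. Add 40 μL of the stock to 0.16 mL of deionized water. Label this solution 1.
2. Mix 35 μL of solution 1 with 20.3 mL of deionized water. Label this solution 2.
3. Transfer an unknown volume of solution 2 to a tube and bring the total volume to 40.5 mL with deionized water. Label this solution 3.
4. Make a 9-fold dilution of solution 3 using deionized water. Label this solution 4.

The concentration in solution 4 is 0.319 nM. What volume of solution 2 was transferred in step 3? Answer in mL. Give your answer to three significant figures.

Step 1: 40 μL + 0.16 mL = 200 μL total → factor 200/40 = 5
Step 2: 35 μL + 20.3 mL = 20335 μL total → factor 20335/35 = 581
Step 3: v brought to 40.5 mL → factor = 40.5 mL/v
Step 4: 9-fold → factor 9
Product of known-step factors = 26145
Overall factor = 7.50 mM / (0.319 nM) = 2.3511 × 10^7
Step-3 factor = 2.3511 × 10^7 / 26145 = 899.25
v = 40.5 mL / 899.25 = 0.0450 mL

0.0450 mL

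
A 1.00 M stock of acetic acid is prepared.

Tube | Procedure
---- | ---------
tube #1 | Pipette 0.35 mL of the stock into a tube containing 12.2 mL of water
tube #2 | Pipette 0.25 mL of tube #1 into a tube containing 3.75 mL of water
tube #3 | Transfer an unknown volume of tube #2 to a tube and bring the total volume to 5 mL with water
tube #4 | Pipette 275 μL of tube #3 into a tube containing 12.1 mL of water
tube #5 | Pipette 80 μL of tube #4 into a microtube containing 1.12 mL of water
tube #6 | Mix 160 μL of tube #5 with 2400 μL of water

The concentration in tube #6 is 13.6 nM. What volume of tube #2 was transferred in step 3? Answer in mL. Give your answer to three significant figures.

0.421 mL

Step 1: 0.35 mL + 12.2 mL = 12.55 mL total → factor 12.55/0.35 = 35.857
Step 2: 0.25 mL + 3.75 mL = 4 mL total → factor 4/0.25 = 16
Step 3: v brought to 5 mL → factor = 5 mL/v
Step 4: 275 μL + 12.1 mL = 12375 μL total → factor 12375/275 = 45
Step 5: 80 μL + 1.12 mL = 1200 μL total → factor 1200/80 = 15
Step 6: 160 μL + 2400 μL = 2560 μL total → factor 2560/160 = 16
Product of known-step factors = 6.1961 × 10^6
Overall factor = 1.00 M / (13.6 nM) = 7.3529 × 10^7
Step-3 factor = 7.3529 × 10^7 / 6.1961 × 10^6 = 11.867
v = 5 mL / 11.867 = 0.421 mL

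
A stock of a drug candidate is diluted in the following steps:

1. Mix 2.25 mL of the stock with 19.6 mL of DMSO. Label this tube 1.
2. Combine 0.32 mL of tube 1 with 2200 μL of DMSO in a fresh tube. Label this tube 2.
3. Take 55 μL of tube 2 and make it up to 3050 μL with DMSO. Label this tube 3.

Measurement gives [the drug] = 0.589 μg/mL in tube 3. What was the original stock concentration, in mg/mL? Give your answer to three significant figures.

Step 1: 2.25 mL + 19.6 mL = 21.85 mL total → factor 21.85/2.25 = 9.7111
Step 2: 0.32 mL + 2200 μL = 2.52 mL total → factor 2.52/0.32 = 7.875
Step 3: 55 μL brought to 3050 μL → factor 3050/55 = 55.455
Overall dilution factor = 9.7111 × 7.875 × 55.455 = 4240.9
Stock = 0.589 μg/mL × 4240.9 = 2498 μg/mL = 2.50 mg/mL

2.50 mg/mL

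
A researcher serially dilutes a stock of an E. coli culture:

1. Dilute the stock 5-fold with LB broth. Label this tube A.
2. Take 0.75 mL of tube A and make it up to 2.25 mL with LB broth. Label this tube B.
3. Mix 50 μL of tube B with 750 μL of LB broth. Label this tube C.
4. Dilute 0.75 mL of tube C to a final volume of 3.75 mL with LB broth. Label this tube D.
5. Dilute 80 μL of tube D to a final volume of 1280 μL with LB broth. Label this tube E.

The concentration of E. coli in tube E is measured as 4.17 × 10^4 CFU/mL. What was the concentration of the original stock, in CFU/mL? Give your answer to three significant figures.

8.01 × 10^8 CFU/mL

Step 1: 5-fold → factor 5
Step 2: 0.75 mL brought to 2.25 mL → factor 2.25/0.75 = 3
Step 3: 50 μL + 750 μL = 800 μL total → factor 800/50 = 16
Step 4: 0.75 mL brought to 3.75 mL → factor 3.75/0.75 = 5
Step 5: 80 μL brought to 1280 μL → factor 1280/80 = 16
Overall dilution factor = 5 × 3 × 16 × 5 × 16 = 19200
Stock = 4.17 × 10^4 CFU/mL × 19200 = 8.01 × 10^8 CFU/mL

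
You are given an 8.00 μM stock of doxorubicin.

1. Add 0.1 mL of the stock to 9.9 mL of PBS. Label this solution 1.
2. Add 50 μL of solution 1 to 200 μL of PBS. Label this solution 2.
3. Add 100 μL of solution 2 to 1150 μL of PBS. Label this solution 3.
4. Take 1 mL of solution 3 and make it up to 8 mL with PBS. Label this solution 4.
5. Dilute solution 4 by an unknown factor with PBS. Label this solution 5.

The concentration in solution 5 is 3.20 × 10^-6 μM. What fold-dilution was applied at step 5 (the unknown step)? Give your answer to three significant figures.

Step 1: 0.1 mL + 9.9 mL = 10 mL total → factor 10/0.1 = 100
Step 2: 50 μL + 200 μL = 250 μL total → factor 250/50 = 5
Step 3: 100 μL + 1150 μL = 1250 μL total → factor 1250/100 = 12.5
Step 4: 1 mL brought to 8 mL → factor 8/1 = 8
Step 5: unknown factor x
Product of known-step factors = 50000
Overall factor = 8.00 μM / (3.20 × 10^-6 μM) = 2.5 × 10^6
x = 2.5 × 10^6 / 50000 = 50.0

50.0-fold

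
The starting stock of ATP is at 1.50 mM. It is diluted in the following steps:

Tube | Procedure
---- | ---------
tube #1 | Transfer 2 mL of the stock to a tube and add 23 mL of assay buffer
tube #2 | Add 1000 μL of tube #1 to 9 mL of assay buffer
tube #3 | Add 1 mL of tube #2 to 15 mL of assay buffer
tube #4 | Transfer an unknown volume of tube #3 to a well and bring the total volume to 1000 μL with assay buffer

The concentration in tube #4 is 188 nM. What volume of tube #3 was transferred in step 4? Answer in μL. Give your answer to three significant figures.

251 μL

Step 1: 2 mL + 23 mL = 25 mL total → factor 25/2 = 12.5
Step 2: 1000 μL + 9 mL = 10000 μL total → factor 10000/1000 = 10
Step 3: 1 mL + 15 mL = 16 mL total → factor 16/1 = 16
Step 4: v brought to 1000 μL → factor = 1000 μL/v
Product of known-step factors = 2000
Overall factor = 1.50 mM / (188 nM) = 7978.7
Step-4 factor = 7978.7 / 2000 = 3.9894
v = 1000 μL / 3.9894 = 251 μL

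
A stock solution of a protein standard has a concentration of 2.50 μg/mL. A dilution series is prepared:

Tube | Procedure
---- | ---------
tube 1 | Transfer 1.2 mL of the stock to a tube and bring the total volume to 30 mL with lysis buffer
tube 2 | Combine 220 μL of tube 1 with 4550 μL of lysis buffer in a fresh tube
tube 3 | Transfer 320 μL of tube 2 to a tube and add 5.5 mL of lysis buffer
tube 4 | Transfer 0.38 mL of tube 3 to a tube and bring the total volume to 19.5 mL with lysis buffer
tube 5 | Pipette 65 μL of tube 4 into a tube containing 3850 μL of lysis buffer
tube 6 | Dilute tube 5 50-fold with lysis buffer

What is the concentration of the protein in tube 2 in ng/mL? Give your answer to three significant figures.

Step 1: 1.2 mL brought to 30 mL → factor 30/1.2 = 25
Step 2: 220 μL + 4550 μL = 4770 μL total → factor 4770/220 = 21.682
Dilution factor through tube 2 = 25 × 21.682 = 542.05
[tube 2] = 2.50 μg/mL / 542.05 = 0.004612 μg/mL = 4.61 ng/mL

4.61 ng/mL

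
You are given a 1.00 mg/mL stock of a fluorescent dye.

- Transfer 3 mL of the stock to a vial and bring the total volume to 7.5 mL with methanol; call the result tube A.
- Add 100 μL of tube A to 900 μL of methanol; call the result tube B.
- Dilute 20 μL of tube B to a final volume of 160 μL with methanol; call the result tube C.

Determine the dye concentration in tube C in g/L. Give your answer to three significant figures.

0.00500 g/L

Step 1: 3 mL brought to 7.5 mL → factor 7.5/3 = 2.5
Step 2: 100 μL + 900 μL = 1000 μL total → factor 1000/100 = 10
Step 3: 20 μL brought to 160 μL → factor 160/20 = 8
Overall dilution factor = 2.5 × 10 × 8 = 200
Final = 1.00 mg/mL / 200 = 0.005000 mg/mL = 0.00500 g/L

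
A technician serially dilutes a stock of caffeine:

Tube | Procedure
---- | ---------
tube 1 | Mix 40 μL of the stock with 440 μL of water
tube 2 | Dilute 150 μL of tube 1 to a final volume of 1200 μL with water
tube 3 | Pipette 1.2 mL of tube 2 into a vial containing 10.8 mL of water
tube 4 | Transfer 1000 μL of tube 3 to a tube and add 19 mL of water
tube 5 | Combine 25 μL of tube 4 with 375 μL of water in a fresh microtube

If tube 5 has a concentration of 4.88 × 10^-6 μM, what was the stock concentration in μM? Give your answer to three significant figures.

Step 1: 40 μL + 440 μL = 480 μL total → factor 480/40 = 12
Step 2: 150 μL brought to 1200 μL → factor 1200/150 = 8
Step 3: 1.2 mL + 10.8 mL = 12 mL total → factor 12/1.2 = 10
Step 4: 1000 μL + 19 mL = 20000 μL total → factor 20000/1000 = 20
Step 5: 25 μL + 375 μL = 400 μL total → factor 400/25 = 16
Overall dilution factor = 12 × 8 × 10 × 20 × 16 = 3.072 × 10^5
Stock = 4.88 × 10^-6 μM × 3.072 × 10^5 = 1.50 μM

1.50 μM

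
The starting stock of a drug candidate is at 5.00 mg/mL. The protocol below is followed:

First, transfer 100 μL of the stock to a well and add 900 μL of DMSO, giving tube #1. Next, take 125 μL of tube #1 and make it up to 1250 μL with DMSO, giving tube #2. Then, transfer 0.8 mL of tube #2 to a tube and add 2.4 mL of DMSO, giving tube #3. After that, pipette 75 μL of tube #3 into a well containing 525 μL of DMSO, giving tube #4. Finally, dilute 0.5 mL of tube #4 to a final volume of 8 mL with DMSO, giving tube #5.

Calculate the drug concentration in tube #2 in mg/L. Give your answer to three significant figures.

50.0 mg/L

Step 1: 100 μL + 900 μL = 1000 μL total → factor 1000/100 = 10
Step 2: 125 μL brought to 1250 μL → factor 1250/125 = 10
Dilution factor through tube #2 = 10 × 10 = 100
[tube #2] = 5.00 mg/mL / 100 = 0.05000 mg/mL = 50.0 mg/L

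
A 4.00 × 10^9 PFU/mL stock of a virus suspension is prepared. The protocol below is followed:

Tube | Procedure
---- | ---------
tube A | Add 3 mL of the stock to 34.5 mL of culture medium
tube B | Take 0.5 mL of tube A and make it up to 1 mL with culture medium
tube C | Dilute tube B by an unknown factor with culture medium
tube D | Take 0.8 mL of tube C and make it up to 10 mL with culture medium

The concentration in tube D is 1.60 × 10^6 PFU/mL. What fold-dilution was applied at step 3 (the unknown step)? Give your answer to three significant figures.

8.00-fold

Step 1: 3 mL + 34.5 mL = 37.5 mL total → factor 37.5/3 = 12.5
Step 2: 0.5 mL brought to 1 mL → factor 1/0.5 = 2
Step 3: unknown factor x
Step 4: 0.8 mL brought to 10 mL → factor 10/0.8 = 12.5
Product of known-step factors = 312.5
Overall factor = 4.00 × 10^9 PFU/mL / (1.60 × 10^6 PFU/mL) = 2500
x = 2500 / 312.5 = 8.00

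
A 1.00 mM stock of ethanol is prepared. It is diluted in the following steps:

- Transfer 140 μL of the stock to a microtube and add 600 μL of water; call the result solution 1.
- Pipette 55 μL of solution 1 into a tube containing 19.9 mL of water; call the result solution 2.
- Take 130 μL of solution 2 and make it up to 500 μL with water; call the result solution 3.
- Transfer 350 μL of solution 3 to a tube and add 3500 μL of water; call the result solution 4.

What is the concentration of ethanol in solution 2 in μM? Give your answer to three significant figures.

Step 1: 140 μL + 600 μL = 740 μL total → factor 740/140 = 5.2857
Step 2: 55 μL + 19.9 mL = 19955 μL total → factor 19955/55 = 362.82
Dilution factor through solution 2 = 5.2857 × 362.82 = 1917.8
[solution 2] = 1.00 mM / 1917.8 = 0.0005214 mM = 0.521 μM

0.521 μM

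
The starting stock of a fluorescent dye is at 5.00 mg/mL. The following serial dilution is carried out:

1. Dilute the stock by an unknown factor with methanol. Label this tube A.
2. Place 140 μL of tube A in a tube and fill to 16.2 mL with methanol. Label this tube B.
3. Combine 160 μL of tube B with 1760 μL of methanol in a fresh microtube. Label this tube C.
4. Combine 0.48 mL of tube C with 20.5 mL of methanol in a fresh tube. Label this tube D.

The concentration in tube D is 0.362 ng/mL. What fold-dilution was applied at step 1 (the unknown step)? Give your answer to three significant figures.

Step 1: unknown factor x
Step 2: 140 μL brought to 16.2 mL → factor 16200/140 = 115.71
Step 3: 160 μL + 1760 μL = 1920 μL total → factor 1920/160 = 12
Step 4: 0.48 mL + 20.5 mL = 20.98 mL total → factor 20.98/0.48 = 43.708
Product of known-step factors = 60692
Overall factor = 5.00 mg/mL / (0.362 ng/mL) = 1.3812 × 10^7
x = 1.3812 × 10^7 / 60692 = 228

228-fold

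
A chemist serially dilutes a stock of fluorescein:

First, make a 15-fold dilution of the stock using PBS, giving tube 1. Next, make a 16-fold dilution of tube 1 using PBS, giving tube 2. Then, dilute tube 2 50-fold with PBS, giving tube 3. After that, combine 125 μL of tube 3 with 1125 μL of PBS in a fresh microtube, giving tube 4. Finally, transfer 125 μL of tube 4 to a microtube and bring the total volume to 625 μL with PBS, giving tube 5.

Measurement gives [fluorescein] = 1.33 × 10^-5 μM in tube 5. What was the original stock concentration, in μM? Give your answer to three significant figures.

Step 1: 15-fold → factor 15
Step 2: 16-fold → factor 16
Step 3: 50-fold → factor 50
Step 4: 125 μL + 1125 μL = 1250 μL total → factor 1250/125 = 10
Step 5: 125 μL brought to 625 μL → factor 625/125 = 5
Overall dilution factor = 15 × 16 × 50 × 10 × 5 = 6 × 10^5
Stock = 1.33 × 10^-5 μM × 6 × 10^5 = 7.98 μM

7.98 μM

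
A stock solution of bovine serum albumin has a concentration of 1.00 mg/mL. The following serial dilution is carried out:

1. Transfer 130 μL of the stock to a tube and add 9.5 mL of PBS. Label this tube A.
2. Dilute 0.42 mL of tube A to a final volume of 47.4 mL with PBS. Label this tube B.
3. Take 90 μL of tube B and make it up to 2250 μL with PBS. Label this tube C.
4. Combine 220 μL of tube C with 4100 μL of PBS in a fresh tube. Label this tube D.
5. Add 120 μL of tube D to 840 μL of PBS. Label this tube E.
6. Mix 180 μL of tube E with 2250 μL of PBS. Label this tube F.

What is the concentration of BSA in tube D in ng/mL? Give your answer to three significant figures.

0.244 ng/mL

Step 1: 130 μL + 9.5 mL = 9630 μL total → factor 9630/130 = 74.077
Step 2: 0.42 mL brought to 47.4 mL → factor 47.4/0.42 = 112.86
Step 3: 90 μL brought to 2250 μL → factor 2250/90 = 25
Step 4: 220 μL + 4100 μL = 4320 μL total → factor 4320/220 = 19.636
Dilution factor through tube D = 74.077 × 112.86 × 25 × 19.636 = 4.1041 × 10^6
[tube D] = 1.00 mg/mL / 4.1041 × 10^6 = 2.437 × 10^-7 mg/mL = 0.244 ng/mL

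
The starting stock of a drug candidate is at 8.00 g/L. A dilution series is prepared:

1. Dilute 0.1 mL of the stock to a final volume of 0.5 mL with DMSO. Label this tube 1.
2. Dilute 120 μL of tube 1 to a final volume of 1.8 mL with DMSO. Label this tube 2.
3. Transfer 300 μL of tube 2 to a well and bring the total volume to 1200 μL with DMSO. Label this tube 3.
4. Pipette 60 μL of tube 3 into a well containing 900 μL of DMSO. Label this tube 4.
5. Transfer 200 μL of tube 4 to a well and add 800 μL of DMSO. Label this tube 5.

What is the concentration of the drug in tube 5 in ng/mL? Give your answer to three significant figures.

333 ng/mL

Step 1: 0.1 mL brought to 0.5 mL → factor 0.5/0.1 = 5
Step 2: 120 μL brought to 1.8 mL → factor 1800/120 = 15
Step 3: 300 μL brought to 1200 μL → factor 1200/300 = 4
Step 4: 60 μL + 900 μL = 960 μL total → factor 960/60 = 16
Step 5: 200 μL + 800 μL = 1000 μL total → factor 1000/200 = 5
Overall dilution factor = 5 × 15 × 4 × 16 × 5 = 24000
Final = 8.00 g/L / 24000 = 0.0003333 g/L = 333 ng/mL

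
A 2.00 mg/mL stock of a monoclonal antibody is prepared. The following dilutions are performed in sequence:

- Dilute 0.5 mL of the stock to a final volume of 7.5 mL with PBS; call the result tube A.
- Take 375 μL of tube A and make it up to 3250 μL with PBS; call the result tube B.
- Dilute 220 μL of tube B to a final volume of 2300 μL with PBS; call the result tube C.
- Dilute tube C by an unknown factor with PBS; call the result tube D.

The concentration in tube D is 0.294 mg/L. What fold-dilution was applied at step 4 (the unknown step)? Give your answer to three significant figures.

5.01-fold

Step 1: 0.5 mL brought to 7.5 mL → factor 7.5/0.5 = 15
Step 2: 375 μL brought to 3250 μL → factor 3250/375 = 8.6667
Step 3: 220 μL brought to 2300 μL → factor 2300/220 = 10.455
Step 4: unknown factor x
Product of known-step factors = 1359.1
Overall factor = 2.00 mg/mL / (0.294 mg/L) = 6802.7
x = 6802.7 / 1359.1 = 5.01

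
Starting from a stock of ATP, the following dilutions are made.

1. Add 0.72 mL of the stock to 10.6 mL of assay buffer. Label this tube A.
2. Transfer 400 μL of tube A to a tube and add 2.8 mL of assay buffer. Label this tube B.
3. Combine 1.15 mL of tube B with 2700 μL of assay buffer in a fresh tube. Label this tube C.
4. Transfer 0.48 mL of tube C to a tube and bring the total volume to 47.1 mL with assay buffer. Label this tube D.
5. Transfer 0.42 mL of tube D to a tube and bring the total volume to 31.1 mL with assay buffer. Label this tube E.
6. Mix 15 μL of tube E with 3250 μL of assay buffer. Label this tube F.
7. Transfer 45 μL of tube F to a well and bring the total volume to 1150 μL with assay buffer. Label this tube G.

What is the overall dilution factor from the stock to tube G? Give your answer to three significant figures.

Step 1: 0.72 mL + 10.6 mL = 11.32 mL total → factor 11.32/0.72 = 15.722
Step 2: 400 μL + 2.8 mL = 3200 μL total → factor 3200/400 = 8
Step 3: 1.15 mL + 2700 μL = 3.85 mL total → factor 3.85/1.15 = 3.3478
Step 4: 0.48 mL brought to 47.1 mL → factor 47.1/0.48 = 98.125
Step 5: 0.42 mL brought to 31.1 mL → factor 31.1/0.42 = 74.048
Step 6: 15 μL + 3250 μL = 3265 μL total → factor 3265/15 = 217.67
Step 7: 45 μL brought to 1150 μL → factor 1150/45 = 25.556
Overall dilution factor = 15.722 × 8 × 3.3478 × 98.125 × 74.048 × 217.67 × 25.556 = 1.7019 × 10^10

1.70 × 10^10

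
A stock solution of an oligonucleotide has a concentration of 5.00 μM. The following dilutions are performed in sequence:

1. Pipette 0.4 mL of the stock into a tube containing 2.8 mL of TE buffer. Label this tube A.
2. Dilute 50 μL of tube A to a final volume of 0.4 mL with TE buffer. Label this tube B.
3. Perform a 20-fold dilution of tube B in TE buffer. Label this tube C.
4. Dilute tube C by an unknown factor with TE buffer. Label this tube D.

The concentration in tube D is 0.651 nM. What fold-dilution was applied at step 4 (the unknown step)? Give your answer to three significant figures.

Step 1: 0.4 mL + 2.8 mL = 3.2 mL total → factor 3.2/0.4 = 8
Step 2: 50 μL brought to 0.4 mL → factor 400/50 = 8
Step 3: 20-fold → factor 20
Step 4: unknown factor x
Product of known-step factors = 1280
Overall factor = 5.00 μM / (0.651 nM) = 7680.5
x = 7680.5 / 1280 = 6.00

6.00-fold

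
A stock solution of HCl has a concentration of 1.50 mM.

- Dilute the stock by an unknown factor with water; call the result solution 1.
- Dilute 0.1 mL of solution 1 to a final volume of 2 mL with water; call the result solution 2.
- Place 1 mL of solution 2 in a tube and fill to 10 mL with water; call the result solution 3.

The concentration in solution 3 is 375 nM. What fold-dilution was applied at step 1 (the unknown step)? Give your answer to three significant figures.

20.0-fold

Step 1: unknown factor x
Step 2: 0.1 mL brought to 2 mL → factor 2/0.1 = 20
Step 3: 1 mL brought to 10 mL → factor 10/1 = 10
Product of known-step factors = 200
Overall factor = 1.50 mM / (375 nM) = 4000
x = 4000 / 200 = 20.0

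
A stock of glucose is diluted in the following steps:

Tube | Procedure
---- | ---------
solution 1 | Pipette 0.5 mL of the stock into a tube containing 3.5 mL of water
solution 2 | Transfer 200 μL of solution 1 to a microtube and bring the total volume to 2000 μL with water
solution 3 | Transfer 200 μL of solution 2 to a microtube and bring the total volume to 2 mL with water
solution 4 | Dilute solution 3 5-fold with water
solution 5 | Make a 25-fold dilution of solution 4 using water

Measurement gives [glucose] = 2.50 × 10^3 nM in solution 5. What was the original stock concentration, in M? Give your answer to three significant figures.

Step 1: 0.5 mL + 3.5 mL = 4 mL total → factor 4/0.5 = 8
Step 2: 200 μL brought to 2000 μL → factor 2000/200 = 10
Step 3: 200 μL brought to 2 mL → factor 2000/200 = 10
Step 4: 5-fold → factor 5
Step 5: 25-fold → factor 25
Overall dilution factor = 8 × 10 × 10 × 5 × 25 = 1 × 10^5
Stock = 2.50 × 10^3 nM × 1 × 10^5 = 2.500 × 10^8 nM = 0.250 M

0.250 M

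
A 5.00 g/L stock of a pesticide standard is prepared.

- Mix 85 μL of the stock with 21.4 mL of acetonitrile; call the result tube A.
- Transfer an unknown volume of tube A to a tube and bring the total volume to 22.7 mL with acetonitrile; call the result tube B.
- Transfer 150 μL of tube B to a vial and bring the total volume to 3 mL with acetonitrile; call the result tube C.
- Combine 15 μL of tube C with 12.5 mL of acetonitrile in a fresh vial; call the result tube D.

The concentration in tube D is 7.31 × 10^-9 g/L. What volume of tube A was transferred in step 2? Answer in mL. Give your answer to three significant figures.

Step 1: 85 μL + 21.4 mL = 21485 μL total → factor 21485/85 = 252.76
Step 2: v brought to 22.7 mL → factor = 22.7 mL/v
Step 3: 150 μL brought to 3 mL → factor 3000/150 = 20
Step 4: 15 μL + 12.5 mL = 12515 μL total → factor 12515/15 = 834.33
Product of known-step factors = 4.2178 × 10^6
Overall factor = 5.00 g/L / (7.31 × 10^-9 g/L) = 6.8399 × 10^8
Step-2 factor = 6.8399 × 10^8 / 4.2178 × 10^6 = 162.17
v = 22.7 mL / 162.17 = 0.140 mL

0.140 mL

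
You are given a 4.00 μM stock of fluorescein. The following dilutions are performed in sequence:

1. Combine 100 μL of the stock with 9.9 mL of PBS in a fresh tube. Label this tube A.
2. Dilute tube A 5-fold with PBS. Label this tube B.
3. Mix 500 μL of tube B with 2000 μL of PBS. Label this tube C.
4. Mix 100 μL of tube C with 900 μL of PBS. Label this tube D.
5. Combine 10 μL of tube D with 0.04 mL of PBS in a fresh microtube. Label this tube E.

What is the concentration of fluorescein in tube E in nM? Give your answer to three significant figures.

Step 1: 100 μL + 9.9 mL = 10000 μL total → factor 10000/100 = 100
Step 2: 5-fold → factor 5
Step 3: 500 μL + 2000 μL = 2500 μL total → factor 2500/500 = 5
Step 4: 100 μL + 900 μL = 1000 μL total → factor 1000/100 = 10
Step 5: 10 μL + 0.04 mL = 50 μL total → factor 50/10 = 5
Overall dilution factor = 100 × 5 × 5 × 10 × 5 = 1.25 × 10^5
Final = 4.00 μM / 1.25 × 10^5 = 3.200 × 10^-5 μM = 0.0320 nM

0.0320 nM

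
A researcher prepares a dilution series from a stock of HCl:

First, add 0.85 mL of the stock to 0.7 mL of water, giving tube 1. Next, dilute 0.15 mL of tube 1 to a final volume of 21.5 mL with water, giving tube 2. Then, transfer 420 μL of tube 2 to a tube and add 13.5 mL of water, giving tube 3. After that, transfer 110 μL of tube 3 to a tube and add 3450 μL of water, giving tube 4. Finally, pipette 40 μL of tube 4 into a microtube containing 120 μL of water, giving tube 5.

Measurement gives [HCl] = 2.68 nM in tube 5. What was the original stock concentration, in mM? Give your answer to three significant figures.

3.01 mM

Step 1: 0.85 mL + 0.7 mL = 1.55 mL total → factor 1.55/0.85 = 1.8235
Step 2: 0.15 mL brought to 21.5 mL → factor 21.5/0.15 = 143.33
Step 3: 420 μL + 13.5 mL = 13920 μL total → factor 13920/420 = 33.143
Step 4: 110 μL + 3450 μL = 3560 μL total → factor 3560/110 = 32.364
Step 5: 40 μL + 120 μL = 160 μL total → factor 160/40 = 4
Overall dilution factor = 1.8235 × 143.33 × 33.143 × 32.364 × 4 = 1.1214 × 10^6
Stock = 2.68 nM × 1.1214 × 10^6 = 3.005 × 10^6 nM = 3.01 mM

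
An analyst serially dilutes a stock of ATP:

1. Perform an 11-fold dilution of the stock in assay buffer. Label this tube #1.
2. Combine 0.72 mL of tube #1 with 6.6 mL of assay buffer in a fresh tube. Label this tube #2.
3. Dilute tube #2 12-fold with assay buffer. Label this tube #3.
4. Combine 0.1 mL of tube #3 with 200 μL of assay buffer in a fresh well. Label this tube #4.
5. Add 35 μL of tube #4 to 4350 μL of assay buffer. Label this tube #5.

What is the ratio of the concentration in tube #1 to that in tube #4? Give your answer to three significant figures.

Step 1: 11-fold → factor 11
Step 2: 0.72 mL + 6.6 mL = 7.32 mL total → factor 7.32/0.72 = 10.167
Step 3: 12-fold → factor 12
Step 4: 0.1 mL + 200 μL = 0.3 mL total → factor 0.3/0.1 = 3
Dilution factor to tube #1 = 11; to tube #4 = 4026
[tube #1]/[tube #4] = (factor to tube #4)/(factor to tube #1) = 4026/11 = 366

366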